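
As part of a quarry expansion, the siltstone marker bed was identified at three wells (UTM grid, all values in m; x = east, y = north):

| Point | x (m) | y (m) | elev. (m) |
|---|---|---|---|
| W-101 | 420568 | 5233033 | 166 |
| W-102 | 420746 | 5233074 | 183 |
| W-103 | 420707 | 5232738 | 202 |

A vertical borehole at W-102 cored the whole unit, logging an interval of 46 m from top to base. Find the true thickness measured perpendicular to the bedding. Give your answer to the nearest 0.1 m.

45.6 m

Two edge vectors: W-101→W-102 = (178, 41, 17), W-101→W-103 = (139, -295, 36).
Normal n = (W-101→W-102) × (W-101→W-103) = (6491, -4045, -58209).
So ∂z/∂x = −n_x/n_z = 0.11151 and ∂z/∂y = −n_y/n_z = −0.06949.
|∇z| = √(a²+b²) = 0.13139, so dip δ = arctan(0.13139) = 7.49°.
True thickness = vertical thickness × cos δ = 46 × cos 7.49° = 45.6 m.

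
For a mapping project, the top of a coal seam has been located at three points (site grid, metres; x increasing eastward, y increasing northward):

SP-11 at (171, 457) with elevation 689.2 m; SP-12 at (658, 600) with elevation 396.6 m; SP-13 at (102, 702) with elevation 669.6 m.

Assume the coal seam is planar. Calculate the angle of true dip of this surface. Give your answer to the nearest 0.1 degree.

30.1°

Two edge vectors: SP-11→SP-12 = (487, 143, -292.6), SP-11→SP-13 = (-69, 245, -19.6).
Normal n = (SP-11→SP-12) × (SP-11→SP-13) = (68884.2, 29734.6, 129182).
So ∂z/∂x = −n_x/n_z = −0.53323 and ∂z/∂y = −n_y/n_z = −0.23018.
Gradient magnitude |∇z| = √(a² + b²) = √(0.28434 + 0.05298) = 0.58079.
True dip = arctan(0.58079) = 30.1°, dipping toward ENE (azimuth ≈ 067°).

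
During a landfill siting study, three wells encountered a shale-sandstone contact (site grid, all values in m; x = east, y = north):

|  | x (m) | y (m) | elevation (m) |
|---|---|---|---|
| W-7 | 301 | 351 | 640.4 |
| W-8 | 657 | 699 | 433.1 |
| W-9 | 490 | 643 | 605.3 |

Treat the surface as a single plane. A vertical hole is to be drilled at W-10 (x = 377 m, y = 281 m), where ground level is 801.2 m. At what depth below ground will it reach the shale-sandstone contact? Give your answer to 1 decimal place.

305.9 m

Two edge vectors: W-7→W-8 = (356, 348, -207.3), W-7→W-9 = (189, 292, -35.1).
Normal n = (W-7→W-8) × (W-7→W-9) = (48316.8, -26684.1, 38180).
So ∂z/∂x = −n_x/n_z = −1.26550 and ∂z/∂y = −n_y/n_z = 0.69890.
Intercept c from W-7: 640.4 + 380.92 − 245.31 = 776.00.
At (377, 281): z_contact = −477.09 + 196.39 + 776.00 = 495.30 m.
Depth below ground = 801.2 − 495.30 = 305.9 m.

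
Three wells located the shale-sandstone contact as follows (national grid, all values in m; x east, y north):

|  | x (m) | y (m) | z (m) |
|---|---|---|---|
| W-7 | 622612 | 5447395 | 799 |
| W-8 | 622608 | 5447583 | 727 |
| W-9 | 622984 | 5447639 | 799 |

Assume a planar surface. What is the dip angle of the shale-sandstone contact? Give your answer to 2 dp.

24.31°

Let the plane be z = a·x + b·y + c.
W-8−W-7: −4a + 188b = −72;  W-9−W-7: 372a + 244b = 0.
Solving gives a = 0.24774, b = −0.37771.
Gradient magnitude |∇z| = √(a² + b²) = √(0.06138 + 0.14266) = 0.45171.
True dip = arctan(0.45171) = 24.31°, dipping toward NNW (azimuth ≈ 327°).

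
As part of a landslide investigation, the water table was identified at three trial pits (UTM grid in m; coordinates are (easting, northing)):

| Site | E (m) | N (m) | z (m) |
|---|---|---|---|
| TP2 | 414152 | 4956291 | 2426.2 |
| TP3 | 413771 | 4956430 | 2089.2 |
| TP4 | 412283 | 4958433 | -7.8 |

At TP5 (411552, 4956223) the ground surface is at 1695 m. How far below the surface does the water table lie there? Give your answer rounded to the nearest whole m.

1025 m

Two edge vectors: TP2→TP3 = (-381, 139, -337), TP2→TP4 = (-1869, 2142, -2434).
Normal n = (TP2→TP3) × (TP2→TP4) = (383528, -297501, -556311).
So ∂z/∂E = −n_x/n_z = 0.68941294 and ∂z/∂N = −n_y/n_z = −0.53477461.
Intercept c from TP2: 2426.2 − 285521.75 + 2650498.60 = 2367403.06.
At (411552, 4956223): z_contact = 283729.3 − 2650462.2 + 2367403.06 = 670.1 m.
Depth below ground = 1695 − 670.1 = 1025 m.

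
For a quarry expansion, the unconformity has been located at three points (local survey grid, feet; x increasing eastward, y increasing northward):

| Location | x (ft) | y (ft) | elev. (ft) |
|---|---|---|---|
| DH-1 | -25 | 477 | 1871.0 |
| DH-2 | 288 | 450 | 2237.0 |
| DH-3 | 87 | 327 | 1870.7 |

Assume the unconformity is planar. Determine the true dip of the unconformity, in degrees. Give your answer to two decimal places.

57.36°

Let the plane be z = a·x + b·y + c.
DH-2−DH-1: 313a − 27b = 366;  DH-3−DH-1: 112a − 150b = −0.3.
Solving gives a = 1.25001, b = 0.93534.
Gradient magnitude |∇z| = √(a² + b²) = √(1.56253 + 0.87487) = 1.56122.
True dip = arctan(1.56122) = 57.36°, dipping toward SW (azimuth ≈ 233°).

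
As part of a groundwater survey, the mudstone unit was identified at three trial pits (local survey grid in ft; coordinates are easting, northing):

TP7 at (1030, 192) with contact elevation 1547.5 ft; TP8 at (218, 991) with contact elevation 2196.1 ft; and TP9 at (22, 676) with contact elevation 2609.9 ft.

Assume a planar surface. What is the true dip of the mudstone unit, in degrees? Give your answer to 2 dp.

Let the plane be z = a·easting + b·northing + c.
TP8−TP7: −812a + 799b = 648.6;  TP9−TP7: −1008a + 484b = 1062.4.
Solving gives a = −1.29718, b = −0.50652.
Gradient magnitude |∇z| = √(a² + b²) = √(1.68267 + 0.25656) = 1.39256.
True dip = arctan(1.39256) = 54.32°, dipping toward ENE (azimuth ≈ 069°).

54.32°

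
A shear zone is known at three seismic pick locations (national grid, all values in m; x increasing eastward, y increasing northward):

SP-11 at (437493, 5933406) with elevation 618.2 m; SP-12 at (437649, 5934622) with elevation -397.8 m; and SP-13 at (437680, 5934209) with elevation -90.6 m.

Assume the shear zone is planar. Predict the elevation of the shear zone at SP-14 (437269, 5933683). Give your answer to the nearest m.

504 m

Two edge vectors: SP-11→SP-12 = (156, 1216, -1016), SP-11→SP-13 = (187, 803, -708.8).
Normal n = (SP-11→SP-12) × (SP-11→SP-13) = (-46052.8, -79419.2, -102124).
So ∂z/∂x = −n_x/n_z = −0.45094983 and ∂z/∂y = −n_y/n_z = −0.77767420.
Intercept c from SP-11: 618.2 + 197287.39 + 4614256.76 = 4812162.36.
At (437269, 5933683): z = −197186.4 − 4614472.2 + 4812162.36 = 503.8 m.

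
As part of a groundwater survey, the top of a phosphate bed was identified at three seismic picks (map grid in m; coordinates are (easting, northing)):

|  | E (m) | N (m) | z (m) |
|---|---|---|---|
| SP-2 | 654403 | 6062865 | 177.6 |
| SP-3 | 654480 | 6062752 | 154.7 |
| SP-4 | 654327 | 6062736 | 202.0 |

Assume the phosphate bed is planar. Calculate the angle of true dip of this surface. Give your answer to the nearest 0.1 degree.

Two edge vectors: SP-2→SP-3 = (77, -113, -22.9), SP-2→SP-4 = (-76, -129, 24.4).
Normal n = (SP-2→SP-3) × (SP-2→SP-4) = (-5711.3, -138.4, -18521).
So ∂z/∂E = −n_x/n_z = −0.30837 and ∂z/∂N = −n_y/n_z = −0.00747.
Gradient magnitude |∇z| = √(a² + b²) = √(0.09509 + 0.00006) = 0.30846.
True dip = arctan(0.30846) = 17.1°, dipping toward E (azimuth ≈ 089°).

17.1°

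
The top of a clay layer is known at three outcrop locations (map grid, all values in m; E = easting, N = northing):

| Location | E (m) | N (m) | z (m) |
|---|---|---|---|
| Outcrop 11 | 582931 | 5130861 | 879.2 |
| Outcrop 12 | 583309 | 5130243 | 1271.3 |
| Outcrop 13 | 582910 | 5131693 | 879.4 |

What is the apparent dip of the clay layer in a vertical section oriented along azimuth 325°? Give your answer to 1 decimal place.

Two edge vectors: Outcrop 11→Outcrop 12 = (378, -618, 392.1), Outcrop 11→Outcrop 13 = (-21, 832, 0.2).
Normal n = (Outcrop 11→Outcrop 12) × (Outcrop 11→Outcrop 13) = (-326350.8, -8309.7, 301518).
So ∂z/∂E = −n_x/n_z = 1.08236 and ∂z/∂N = −n_y/n_z = 0.02756.
Unit vector along 325° is (sin 325°, cos 325°) = (-0.5736, 0.8192).
Slope in that direction = a·(-0.5736) + b·(0.8192) = −0.59824.
Apparent dip = arctan|0.59824| = 30.9° (true dip is 47.3°, so apparent ≤ true as expected).

30.9°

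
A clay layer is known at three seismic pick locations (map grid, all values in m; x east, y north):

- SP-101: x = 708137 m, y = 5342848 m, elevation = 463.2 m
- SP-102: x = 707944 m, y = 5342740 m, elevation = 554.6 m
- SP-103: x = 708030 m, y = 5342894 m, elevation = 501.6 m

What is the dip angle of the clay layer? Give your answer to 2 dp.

23.02°

Let the plane be z = a·x + b·y + c.
SP-102−SP-101: −193a − 108b = 91.4;  SP-103−SP-101: −107a + 46b = 38.4.
Solving gives a = −0.40871, b = −0.11591.
Gradient magnitude |∇z| = √(a² + b²) = √(0.16704 + 0.01344) = 0.42483.
True dip = arctan(0.42483) = 23.02°, dipping toward ENE (azimuth ≈ 074°).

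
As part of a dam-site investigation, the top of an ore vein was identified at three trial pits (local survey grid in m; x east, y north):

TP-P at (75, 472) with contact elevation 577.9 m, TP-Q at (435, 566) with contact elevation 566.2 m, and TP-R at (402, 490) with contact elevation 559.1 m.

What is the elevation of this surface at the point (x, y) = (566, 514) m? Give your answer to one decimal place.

Two edge vectors: TP-P→TP-Q = (360, 94, -11.7), TP-P→TP-R = (327, 18, -18.8).
Normal n = (TP-P→TP-Q) × (TP-P→TP-R) = (-1556.6, 2942.1, -24258).
So ∂z/∂x = −n_x/n_z = −0.06417 and ∂z/∂y = −n_y/n_z = 0.12128.
Intercept c from TP-P: 577.9 + 4.81 − 57.25 = 525.47.
At (566, 514): z = −36.3 + 62.3 + 525.47 = 551.5 m.

551.5 m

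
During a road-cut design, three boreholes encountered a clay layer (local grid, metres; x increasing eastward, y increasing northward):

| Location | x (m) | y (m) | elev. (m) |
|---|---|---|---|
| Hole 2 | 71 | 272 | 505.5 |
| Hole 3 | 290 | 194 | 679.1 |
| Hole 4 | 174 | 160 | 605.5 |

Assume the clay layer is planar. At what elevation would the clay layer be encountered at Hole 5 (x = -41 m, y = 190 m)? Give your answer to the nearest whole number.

Two edge vectors: Hole 2→Hole 3 = (219, -78, 173.6), Hole 2→Hole 4 = (103, -112, 100).
Normal n = (Hole 2→Hole 3) × (Hole 2→Hole 4) = (11643.2, -4019.2, -16494).
So ∂z/∂x = −n_x/n_z = 0.70591 and ∂z/∂y = −n_y/n_z = −0.24368.
Intercept c from Hole 2: 505.5 − 50.12 + 66.28 = 521.66.
At (-41, 190): z = −28.9 − 46.3 + 521.66 = 446.4 m.

446 m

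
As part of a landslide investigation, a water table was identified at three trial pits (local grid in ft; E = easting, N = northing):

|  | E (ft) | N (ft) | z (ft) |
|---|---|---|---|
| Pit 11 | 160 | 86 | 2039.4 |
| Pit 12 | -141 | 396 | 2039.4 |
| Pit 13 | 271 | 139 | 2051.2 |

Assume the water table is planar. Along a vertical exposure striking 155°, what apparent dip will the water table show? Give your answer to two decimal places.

1.90°

Two edge vectors: Pit 11→Pit 12 = (-301, 310, 0), Pit 11→Pit 13 = (111, 53, 11.8).
Normal n = (Pit 11→Pit 12) × (Pit 11→Pit 13) = (3658, 3551.8, -50363).
So ∂z/∂E = −n_x/n_z = 0.07263 and ∂z/∂N = −n_y/n_z = 0.07052.
Unit vector along 155° is (sin 155°, cos 155°) = (0.4226, -0.9063).
Slope in that direction = a·(0.4226) + b·(-0.9063) = −0.03322.
Apparent dip = arctan|0.03322| = 1.90° (true dip is 5.8°, so apparent ≤ true as expected).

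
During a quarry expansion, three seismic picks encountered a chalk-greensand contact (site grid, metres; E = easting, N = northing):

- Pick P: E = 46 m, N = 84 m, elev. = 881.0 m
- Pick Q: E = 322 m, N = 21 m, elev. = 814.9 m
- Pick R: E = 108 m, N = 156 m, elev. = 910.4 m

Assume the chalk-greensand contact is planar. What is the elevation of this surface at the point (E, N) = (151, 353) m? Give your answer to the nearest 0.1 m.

Two edge vectors: Pick P→Pick Q = (276, -63, -66.1), Pick P→Pick R = (62, 72, 29.4).
Normal n = (Pick P→Pick Q) × (Pick P→Pick R) = (2907, -12212.6, 23778).
So ∂z/∂E = −n_x/n_z = −0.12226 and ∂z/∂N = −n_y/n_z = 0.51361.
Intercept c from Pick P: 881 + 5.62 − 43.14 = 843.48.
At (151, 353): z = −18.5 + 181.3 + 843.48 = 1006.3 m.

1006.3 m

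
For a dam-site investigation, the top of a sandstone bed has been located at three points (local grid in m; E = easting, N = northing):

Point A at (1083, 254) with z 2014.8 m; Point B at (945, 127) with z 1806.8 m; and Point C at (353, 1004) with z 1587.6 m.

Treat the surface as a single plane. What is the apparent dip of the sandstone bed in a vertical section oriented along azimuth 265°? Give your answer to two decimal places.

Let the plane be z = a·E + b·N + c.
Point B−Point A: −138a − 127b = −208;  Point C−Point A: −730a + 750b = −427.2.
Solving gives a = 1.07158, b = 0.47340.
Unit vector along 265° is (sin 265°, cos 265°) = (-0.9962, -0.0872).
Slope in that direction = a·(-0.9962) + b·(-0.0872) = −1.10876.
Apparent dip = arctan|1.10876| = 47.95° (true dip is 49.5°, so apparent ≤ true as expected).

47.95°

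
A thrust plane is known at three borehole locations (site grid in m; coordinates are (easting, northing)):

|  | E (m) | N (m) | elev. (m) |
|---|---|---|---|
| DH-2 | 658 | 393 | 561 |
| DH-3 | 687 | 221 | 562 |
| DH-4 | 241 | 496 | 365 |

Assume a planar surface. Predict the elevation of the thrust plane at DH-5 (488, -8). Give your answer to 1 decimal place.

Two edge vectors: DH-2→DH-3 = (29, -172, 1), DH-2→DH-4 = (-417, 103, -196).
Normal n = (DH-2→DH-3) × (DH-2→DH-4) = (33609, 5267, -68737).
So ∂z/∂E = −n_x/n_z = 0.48895 and ∂z/∂N = −n_y/n_z = 0.07663.
Intercept c from DH-2: 561 − 321.73 − 30.11 = 209.16.
At (488, -8): z = 238.6 − 0.6 + 209.16 = 447.2 m.

447.2 m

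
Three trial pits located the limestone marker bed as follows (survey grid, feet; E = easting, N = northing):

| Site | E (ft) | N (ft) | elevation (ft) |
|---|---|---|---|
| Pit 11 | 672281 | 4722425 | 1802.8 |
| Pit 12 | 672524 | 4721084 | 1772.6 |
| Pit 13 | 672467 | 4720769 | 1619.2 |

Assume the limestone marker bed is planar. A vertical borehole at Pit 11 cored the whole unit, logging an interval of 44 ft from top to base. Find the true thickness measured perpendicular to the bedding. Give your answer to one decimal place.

Two edge vectors: Pit 11→Pit 12 = (243, -1341, -30.2), Pit 11→Pit 13 = (186, -1656, -183.6).
Normal n = (Pit 11→Pit 12) × (Pit 11→Pit 13) = (196196.4, 38997.6, -152982).
So ∂z/∂E = −n_x/n_z = 1.28248 and ∂z/∂N = −n_y/n_z = 0.25492.
|∇z| = √(a²+b²) = 1.30757, so dip δ = arctan(1.30757) = 52.59°.
True thickness = vertical thickness × cos δ = 44 × cos 52.59° = 26.7 ft.

26.7 ft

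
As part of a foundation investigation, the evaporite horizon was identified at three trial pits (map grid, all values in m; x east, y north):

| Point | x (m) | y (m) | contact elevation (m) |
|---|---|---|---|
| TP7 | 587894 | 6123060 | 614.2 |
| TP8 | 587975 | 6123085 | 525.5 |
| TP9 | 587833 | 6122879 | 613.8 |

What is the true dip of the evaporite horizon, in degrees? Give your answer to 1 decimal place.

Let the plane be z = a·x + b·y + c.
TP8−TP7: 81a + 25b = −88.7;  TP9−TP7: −61a − 181b = −0.4.
Solving gives a = −1.22295, b = 0.41437.
Gradient magnitude |∇z| = √(a² + b²) = √(1.49561 + 0.17170) = 1.29124.
True dip = arctan(1.29124) = 52.2°, dipping toward ESE (azimuth ≈ 109°).

52.2°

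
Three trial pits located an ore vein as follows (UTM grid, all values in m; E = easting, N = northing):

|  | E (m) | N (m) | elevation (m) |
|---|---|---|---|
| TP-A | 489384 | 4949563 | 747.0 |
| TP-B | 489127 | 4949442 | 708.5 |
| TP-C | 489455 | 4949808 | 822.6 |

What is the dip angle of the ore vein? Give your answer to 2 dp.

17.07°

Let the plane be z = a·E + b·N + c.
TP-B−TP-A: −257a − 121b = −38.5;  TP-C−TP-A: 71a + 245b = 75.6.
Solving gives a = 0.00524, b = 0.30705.
Gradient magnitude |∇z| = √(a² + b²) = √(0.00003 + 0.09428) = 0.30710.
True dip = arctan(0.30710) = 17.07°, dipping toward S (azimuth ≈ 181°).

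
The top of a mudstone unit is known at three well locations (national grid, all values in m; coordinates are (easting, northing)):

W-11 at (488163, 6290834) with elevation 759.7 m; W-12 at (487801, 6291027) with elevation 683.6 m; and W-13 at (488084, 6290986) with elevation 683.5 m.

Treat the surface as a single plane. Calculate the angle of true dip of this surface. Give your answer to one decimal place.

28.7°

Two edge vectors: W-11→W-12 = (-362, 193, -76.1), W-11→W-13 = (-79, 152, -76.2).
Normal n = (W-11→W-12) × (W-11→W-13) = (-3139.4, -21572.5, -39777).
So ∂z/∂E = −n_x/n_z = −0.07893 and ∂z/∂N = −n_y/n_z = −0.54234.
Gradient magnitude |∇z| = √(a² + b²) = √(0.00623 + 0.29413) = 0.54805.
True dip = arctan(0.54805) = 28.7°, dipping toward N (azimuth ≈ 008°).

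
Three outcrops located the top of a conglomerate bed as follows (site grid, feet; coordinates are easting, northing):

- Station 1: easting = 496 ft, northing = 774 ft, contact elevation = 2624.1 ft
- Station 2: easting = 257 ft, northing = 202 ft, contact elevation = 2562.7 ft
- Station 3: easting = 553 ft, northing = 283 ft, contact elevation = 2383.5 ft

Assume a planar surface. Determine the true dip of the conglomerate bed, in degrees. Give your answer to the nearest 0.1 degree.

Let the plane be z = a·easting + b·northing + c.
Station 2−Station 1: −239a − 572b = −61.4;  Station 3−Station 1: 57a − 491b = −240.6.
Solving gives a = −0.71673, b = 0.40682.
Gradient magnitude |∇z| = √(a² + b²) = √(0.51370 + 0.16550) = 0.82414.
True dip = arctan(0.82414) = 39.5°, dipping toward ESE (azimuth ≈ 120°).

39.5°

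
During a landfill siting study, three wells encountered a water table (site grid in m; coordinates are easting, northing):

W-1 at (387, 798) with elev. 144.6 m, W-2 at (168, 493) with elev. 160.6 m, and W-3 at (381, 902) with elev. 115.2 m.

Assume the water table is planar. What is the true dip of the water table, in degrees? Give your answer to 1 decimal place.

21.7°

Two edge vectors: W-1→W-2 = (-219, -305, 16), W-1→W-3 = (-6, 104, -29.4).
Normal n = (W-1→W-2) × (W-1→W-3) = (7303, -6534.6, -24606).
So ∂z/∂easting = −n_x/n_z = 0.29680 and ∂z/∂northing = −n_y/n_z = −0.26557.
Gradient magnitude |∇z| = √(a² + b²) = √(0.08809 + 0.07053) = 0.39827.
True dip = arctan(0.39827) = 21.7°, dipping toward NW (azimuth ≈ 312°).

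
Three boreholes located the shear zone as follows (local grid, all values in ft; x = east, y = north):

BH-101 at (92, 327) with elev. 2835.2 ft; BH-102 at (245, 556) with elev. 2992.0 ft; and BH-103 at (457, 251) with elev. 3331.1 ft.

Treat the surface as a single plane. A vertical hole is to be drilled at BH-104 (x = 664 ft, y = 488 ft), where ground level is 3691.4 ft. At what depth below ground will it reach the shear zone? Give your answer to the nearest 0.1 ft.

Two edge vectors: BH-101→BH-102 = (153, 229, 156.8), BH-101→BH-103 = (365, -76, 495.9).
Normal n = (BH-101→BH-102) × (BH-101→BH-103) = (125477.9, -18640.7, -95213).
So ∂z/∂x = −n_x/n_z = 1.31787 and ∂z/∂y = −n_y/n_z = −0.19578.
Intercept c from BH-101: 2835.2 − 121.24 + 64.02 = 2777.98.
At (664, 488): z_contact = 875.06 − 95.54 + 2777.98 = 3557.50 ft.
Depth below ground = 3691.4 − 3557.50 = 133.9 ft.

133.9 ft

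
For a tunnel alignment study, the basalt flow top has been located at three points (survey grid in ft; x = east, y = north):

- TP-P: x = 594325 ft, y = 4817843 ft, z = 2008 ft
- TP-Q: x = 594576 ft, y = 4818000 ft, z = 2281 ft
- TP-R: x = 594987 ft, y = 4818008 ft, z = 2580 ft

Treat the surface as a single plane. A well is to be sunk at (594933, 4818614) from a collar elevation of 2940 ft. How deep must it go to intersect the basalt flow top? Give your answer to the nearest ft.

39 ft

Let the plane be z = a·x + b·y + c.
TP-Q−TP-P: 251a + 157b = 273;  TP-R−TP-P: 662a + 165b = 572.
Solving gives a = 0.71592636, b = 0.59428334.
Then c = 2008 − a·594325 − b·4817843 = −3286648.75.
At (594933, 4818614): z_contact = 425928.2 + 2863622.0 − 3286648.75 = 2901.5 ft.
Depth below ground = 2940 − 2901.5 = 39 ft.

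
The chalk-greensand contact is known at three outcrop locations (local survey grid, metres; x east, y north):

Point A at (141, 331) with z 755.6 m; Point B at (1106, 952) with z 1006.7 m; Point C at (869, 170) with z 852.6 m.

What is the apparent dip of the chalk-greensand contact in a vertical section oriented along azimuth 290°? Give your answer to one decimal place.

6.0°

Let the plane be z = a·x + b·y + c.
Point B−Point A: 965a + 621b = 251.1;  Point C−Point A: 728a − 161b = 97.
Solving gives a = 0.16572, b = 0.14684.
Unit vector along 290° is (sin 290°, cos 290°) = (-0.9397, 0.3420).
Slope in that direction = a·(-0.9397) + b·(0.3420) = −0.10550.
Apparent dip = arctan|0.10550| = 6.0° (true dip is 12.5°, so apparent ≤ true as expected).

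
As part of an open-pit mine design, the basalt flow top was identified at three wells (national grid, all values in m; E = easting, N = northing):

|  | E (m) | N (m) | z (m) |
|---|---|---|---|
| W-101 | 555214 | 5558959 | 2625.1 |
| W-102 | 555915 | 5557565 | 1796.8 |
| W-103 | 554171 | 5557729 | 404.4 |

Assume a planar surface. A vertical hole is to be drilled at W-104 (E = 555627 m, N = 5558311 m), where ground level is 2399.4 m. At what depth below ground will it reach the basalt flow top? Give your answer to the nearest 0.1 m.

81.2 m

Let the plane be z = a·E + b·N + c.
W-102−W-101: 701a − 1394b = −828.3;  W-103−W-101: −1043a − 1230b = −2220.7.
Solving gives a = 0.896672095, b = 1.045098378.
Then c = 2625.1 − a·555214 − b·5558959 = −6304878.83.
At (555627, 5558311): z_contact = 498215.23 + 5808981.81 − 6304878.83 = 2318.20 m.
Depth below ground = 2399.4 − 2318.20 = 81.2 m.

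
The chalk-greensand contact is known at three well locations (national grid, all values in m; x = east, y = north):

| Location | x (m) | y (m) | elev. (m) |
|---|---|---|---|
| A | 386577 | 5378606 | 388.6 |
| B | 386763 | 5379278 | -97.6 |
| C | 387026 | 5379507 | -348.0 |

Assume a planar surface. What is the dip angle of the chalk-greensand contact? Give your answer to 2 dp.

36.50°

Let the plane be z = a·x + b·y + c.
B−A: 186a + 672b = −486.2;  C−A: 449a + 901b = −736.6.
Solving gives a = −0.42439, b = −0.60605.
Gradient magnitude |∇z| = √(a² + b²) = √(0.18011 + 0.36729) = 0.73987.
True dip = arctan(0.73987) = 36.50°, dipping toward NE (azimuth ≈ 035°).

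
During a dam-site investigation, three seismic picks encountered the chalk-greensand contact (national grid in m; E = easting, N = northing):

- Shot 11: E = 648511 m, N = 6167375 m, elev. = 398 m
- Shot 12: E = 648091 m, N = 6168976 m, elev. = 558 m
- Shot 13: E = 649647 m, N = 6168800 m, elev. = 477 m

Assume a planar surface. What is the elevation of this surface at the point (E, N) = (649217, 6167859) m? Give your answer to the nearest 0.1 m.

Let the plane be z = a·E + b·N + c.
Shot 12−Shot 11: −420a + 1601b = 160;  Shot 13−Shot 11: 1136a + 1425b = 79.
Solving gives a = −0.041998795, b = 0.088919741.
Then c = 398 − a·648511 − b·6167375 = −520766.71.
At (649217, 6167859): z = −27266.3 + 548444.4 − 520766.71 = 411.4 m.

411.4 m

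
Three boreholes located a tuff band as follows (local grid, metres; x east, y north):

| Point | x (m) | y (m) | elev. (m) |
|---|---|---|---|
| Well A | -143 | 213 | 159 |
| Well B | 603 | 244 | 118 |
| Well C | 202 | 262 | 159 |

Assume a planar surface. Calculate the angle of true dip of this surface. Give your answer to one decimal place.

Two edge vectors: Well A→Well B = (746, 31, -41), Well A→Well C = (345, 49, 0).
Normal n = (Well A→Well B) × (Well A→Well C) = (2009, -14145, 25859).
So ∂z/∂x = −n_x/n_z = −0.07769 and ∂z/∂y = −n_y/n_z = 0.54700.
Gradient magnitude |∇z| = √(a² + b²) = √(0.00604 + 0.29921) = 0.55249.
True dip = arctan(0.55249) = 28.9°, dipping toward S (azimuth ≈ 172°).

28.9°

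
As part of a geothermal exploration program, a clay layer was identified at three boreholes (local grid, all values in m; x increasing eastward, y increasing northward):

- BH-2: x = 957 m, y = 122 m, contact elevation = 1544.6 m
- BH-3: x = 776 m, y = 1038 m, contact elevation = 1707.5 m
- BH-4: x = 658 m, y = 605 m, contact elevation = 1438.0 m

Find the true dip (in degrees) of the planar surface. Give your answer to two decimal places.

45.39°

Let the plane be z = a·x + b·y + c.
BH-3−BH-2: −181a + 916b = 162.9;  BH-4−BH-2: −299a + 483b = −106.6.
Solving gives a = 0.94565, b = 0.36470.
Gradient magnitude |∇z| = √(a² + b²) = √(0.89425 + 0.13300) = 1.01353.
True dip = arctan(1.01353) = 45.39°, dipping toward WSW (azimuth ≈ 249°).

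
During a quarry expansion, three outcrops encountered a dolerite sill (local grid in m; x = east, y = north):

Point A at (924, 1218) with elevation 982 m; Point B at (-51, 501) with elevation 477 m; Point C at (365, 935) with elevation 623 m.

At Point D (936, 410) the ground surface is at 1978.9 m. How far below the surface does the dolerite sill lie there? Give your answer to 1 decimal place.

Two edge vectors: Point A→Point B = (-975, -717, -505), Point A→Point C = (-559, -283, -359).
Normal n = (Point A→Point B) × (Point A→Point C) = (114488, -67730, -124878).
So ∂z/∂x = −n_x/n_z = 0.916799 and ∂z/∂y = −n_y/n_z = −0.542369.
Intercept c from Point A: 982 − 847.12 + 660.61 = 795.48.
At (936, 410): z_contact = 858.12 − 222.37 + 795.48 = 1431.24 m.
Depth below ground = 1978.9 − 1431.24 = 547.7 m.

547.7 m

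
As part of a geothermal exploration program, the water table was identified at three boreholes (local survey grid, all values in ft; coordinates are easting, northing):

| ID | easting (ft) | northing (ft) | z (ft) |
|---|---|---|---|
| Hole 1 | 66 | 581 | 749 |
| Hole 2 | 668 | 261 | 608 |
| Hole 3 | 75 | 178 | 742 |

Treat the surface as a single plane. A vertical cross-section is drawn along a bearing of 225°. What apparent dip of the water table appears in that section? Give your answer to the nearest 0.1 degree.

Two edge vectors: Hole 1→Hole 2 = (602, -320, -141), Hole 1→Hole 3 = (9, -403, -7).
Normal n = (Hole 1→Hole 2) × (Hole 1→Hole 3) = (-54583, 2945, -239726).
So ∂z/∂easting = −n_x/n_z = −0.22769 and ∂z/∂northing = −n_y/n_z = 0.01228.
Unit vector along 225° is (sin 225°, cos 225°) = (-0.7071, -0.7071).
Slope in that direction = a·(-0.7071) + b·(-0.7071) = 0.15231.
Apparent dip = arctan|0.15231| = 8.7° (true dip is 12.8°, so apparent ≤ true as expected).

8.7°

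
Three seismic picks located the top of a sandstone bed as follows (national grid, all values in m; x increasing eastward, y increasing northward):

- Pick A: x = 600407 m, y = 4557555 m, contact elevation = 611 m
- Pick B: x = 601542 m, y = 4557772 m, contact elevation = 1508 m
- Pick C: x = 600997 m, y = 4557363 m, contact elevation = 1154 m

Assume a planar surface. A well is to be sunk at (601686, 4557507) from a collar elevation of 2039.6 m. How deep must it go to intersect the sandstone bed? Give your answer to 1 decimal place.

Let the plane be z = a·x + b·y + c.
Pick B−Pick A: 1135a + 217b = 897;  Pick C−Pick A: 590a − 192b = 543.
Solving gives a = 0.838430409, b = −0.251698222.
Then c = 611 − a·600407 − b·4557555 = 644340.00.
At (601686, 4557507): z_contact = 504471.84 − 1147116.41 + 644340.00 = 1695.43 m.
Depth below ground = 2039.6 − 1695.43 = 344.2 m.

344.2 m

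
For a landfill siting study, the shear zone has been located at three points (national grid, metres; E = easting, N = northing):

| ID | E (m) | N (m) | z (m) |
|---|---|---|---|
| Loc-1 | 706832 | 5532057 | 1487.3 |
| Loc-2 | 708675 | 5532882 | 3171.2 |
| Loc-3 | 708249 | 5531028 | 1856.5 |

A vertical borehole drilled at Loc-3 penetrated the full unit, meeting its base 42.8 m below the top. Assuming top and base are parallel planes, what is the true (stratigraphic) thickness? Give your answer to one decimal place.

32.3 m

Two edge vectors: Loc-1→Loc-2 = (1843, 825, 1683.9), Loc-1→Loc-3 = (1417, -1029, 369.2).
Normal n = (Loc-1→Loc-2) × (Loc-1→Loc-3) = (2037323.1, 1705650.7, -3065472).
So ∂z/∂E = −n_x/n_z = 0.66460 and ∂z/∂N = −n_y/n_z = 0.55641.
|∇z| = √(a²+b²) = 0.86677, so dip δ = arctan(0.86677) = 40.92°.
True thickness = vertical thickness × cos δ = 42.8 × cos 40.92° = 32.3 m.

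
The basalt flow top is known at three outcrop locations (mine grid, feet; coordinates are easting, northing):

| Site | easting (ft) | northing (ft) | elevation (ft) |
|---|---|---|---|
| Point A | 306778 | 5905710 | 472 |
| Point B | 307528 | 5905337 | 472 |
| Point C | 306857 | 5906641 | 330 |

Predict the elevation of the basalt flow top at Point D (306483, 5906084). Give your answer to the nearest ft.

Let the plane be z = a·easting + b·northing + c.
Point B−Point A: 750a − 373b = 0;  Point C−Point A: 79a + 931b = −142.
Solving gives a = −0.07278379, b = −0.14634810.
Then c = 472 − a·306778 − b·5905710 = 887089.90.
At (306483, 5906084): z = −22307.0 − 864344.2 + 887089.90 = 438.7 ft.

439 ft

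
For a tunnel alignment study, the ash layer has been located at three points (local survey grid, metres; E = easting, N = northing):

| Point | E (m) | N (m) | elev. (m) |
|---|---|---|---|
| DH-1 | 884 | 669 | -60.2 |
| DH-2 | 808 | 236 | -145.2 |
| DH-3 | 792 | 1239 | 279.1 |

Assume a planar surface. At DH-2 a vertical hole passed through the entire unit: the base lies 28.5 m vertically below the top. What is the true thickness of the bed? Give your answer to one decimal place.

Let the plane be z = a·E + b·N + c.
DH-2−DH-1: −76a − 433b = −85;  DH-3−DH-1: −92a + 570b = 339.3.
Solving gives a = −1.18412, b = 0.40414.
|∇z| = √(a²+b²) = 1.25119, so dip δ = arctan(1.25119) = 51.37°.
True thickness = vertical thickness × cos δ = 28.5 × cos 51.37° = 17.8 m.

17.8 m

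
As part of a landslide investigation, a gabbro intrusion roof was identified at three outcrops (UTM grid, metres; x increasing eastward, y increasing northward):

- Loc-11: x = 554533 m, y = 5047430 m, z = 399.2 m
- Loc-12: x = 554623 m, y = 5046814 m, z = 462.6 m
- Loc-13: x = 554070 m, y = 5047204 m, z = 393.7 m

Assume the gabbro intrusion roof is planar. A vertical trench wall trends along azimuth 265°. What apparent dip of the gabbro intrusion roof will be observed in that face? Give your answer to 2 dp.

2.84°

Two edge vectors: Loc-11→Loc-12 = (90, -616, 63.4), Loc-11→Loc-13 = (-463, -226, -5.5).
Normal n = (Loc-11→Loc-12) × (Loc-11→Loc-13) = (17716.4, -28859.2, -305548).
So ∂z/∂x = −n_x/n_z = 0.05798 and ∂z/∂y = −n_y/n_z = −0.09445.
Unit vector along 265° is (sin 265°, cos 265°) = (-0.9962, -0.0872).
Slope in that direction = a·(-0.9962) + b·(-0.0872) = −0.04953.
Apparent dip = arctan|0.04953| = 2.84° (true dip is 6.3°, so apparent ≤ true as expected).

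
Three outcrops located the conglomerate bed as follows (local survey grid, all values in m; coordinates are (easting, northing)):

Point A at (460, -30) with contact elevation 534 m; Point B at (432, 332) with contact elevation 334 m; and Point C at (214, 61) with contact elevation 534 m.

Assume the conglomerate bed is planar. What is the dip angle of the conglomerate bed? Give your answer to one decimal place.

Let the plane be z = a·E + b·N + c.
Point B−Point A: −28a + 362b = −200;  Point C−Point A: −246a + 91b = 0.
Solving gives a = −0.21039, b = −0.56876.
Gradient magnitude |∇z| = √(a² + b²) = √(0.04427 + 0.32349) = 0.60643.
True dip = arctan(0.60643) = 31.2°, dipping toward NNE (azimuth ≈ 020°).

31.2°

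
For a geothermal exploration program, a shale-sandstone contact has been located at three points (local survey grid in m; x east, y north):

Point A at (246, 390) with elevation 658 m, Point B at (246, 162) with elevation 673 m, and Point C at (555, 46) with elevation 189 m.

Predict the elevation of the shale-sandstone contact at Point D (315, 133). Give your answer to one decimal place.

Let the plane be z = a·x + b·y + c.
Point B−Point A: 0a − 228b = 15;  Point C−Point A: 309a − 344b = −469.
Solving gives a = −1.59104, b = −0.06579.
Then c = 658 − a·246 − b·390 = 1075.05.
At (315, 133): z = −501.2 − 8.8 + 1075.05 = 565.1 m.

565.1 m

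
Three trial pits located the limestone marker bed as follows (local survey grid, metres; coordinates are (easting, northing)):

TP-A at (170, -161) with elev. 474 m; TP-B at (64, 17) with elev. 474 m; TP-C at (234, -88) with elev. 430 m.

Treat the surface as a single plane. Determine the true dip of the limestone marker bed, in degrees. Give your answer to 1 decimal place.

25.5°

Let the plane be z = a·E + b·N + c.
TP-B−TP-A: −106a + 178b = 0;  TP-C−TP-A: 64a + 73b = −44.
Solving gives a = −0.40941, b = −0.24381.
Gradient magnitude |∇z| = √(a² + b²) = √(0.16762 + 0.05944) = 0.47651.
True dip = arctan(0.47651) = 25.5°, dipping toward ENE (azimuth ≈ 059°).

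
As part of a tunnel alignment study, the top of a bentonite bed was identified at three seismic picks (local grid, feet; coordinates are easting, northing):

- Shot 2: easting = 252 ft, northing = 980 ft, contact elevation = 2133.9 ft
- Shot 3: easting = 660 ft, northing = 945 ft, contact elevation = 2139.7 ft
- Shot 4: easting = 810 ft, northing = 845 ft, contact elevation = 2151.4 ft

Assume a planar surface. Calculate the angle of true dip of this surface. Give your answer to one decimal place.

6.3°

Let the plane be z = a·easting + b·northing + c.
Shot 3−Shot 2: 408a − 35b = 5.8;  Shot 4−Shot 2: 558a − 135b = 17.5.
Solving gives a = 0.00480, b = −0.10981.
Gradient magnitude |∇z| = √(a² + b²) = √(0.00002 + 0.01206) = 0.10991.
True dip = arctan(0.10991) = 6.3°, dipping toward N (azimuth ≈ 357°).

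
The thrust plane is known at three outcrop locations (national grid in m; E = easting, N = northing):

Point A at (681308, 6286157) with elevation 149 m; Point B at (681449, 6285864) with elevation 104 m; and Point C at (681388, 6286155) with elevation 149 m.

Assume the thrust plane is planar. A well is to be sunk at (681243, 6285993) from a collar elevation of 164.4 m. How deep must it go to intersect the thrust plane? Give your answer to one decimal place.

41.1 m

Let the plane be z = a·E + b·N + c.
Point B−Point A: 141a − 293b = −45;  Point C−Point A: 80a − 2b = 0.
Solving gives a = 0.003886346, b = 0.155453839.
Then c = 149 − a·681308 − b·6286157 = −979706.04.
At (681243, 6285993): z_contact = 2647.55 + 977181.74 − 979706.04 = 123.25 m.
Depth below ground = 164.4 − 123.25 = 41.1 m.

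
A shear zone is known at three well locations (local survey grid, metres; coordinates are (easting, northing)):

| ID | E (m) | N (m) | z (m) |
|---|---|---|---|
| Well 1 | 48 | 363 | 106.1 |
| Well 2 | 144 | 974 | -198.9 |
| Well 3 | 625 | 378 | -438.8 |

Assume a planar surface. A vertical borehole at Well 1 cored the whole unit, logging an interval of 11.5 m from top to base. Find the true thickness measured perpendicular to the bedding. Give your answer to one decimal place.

8.1 m

Let the plane be z = a·E + b·N + c.
Well 2−Well 1: 96a + 611b = −305;  Well 3−Well 1: 577a + 15b = −544.9.
Solving gives a = −0.93521, b = −0.35224.
|∇z| = √(a²+b²) = 0.99935, so dip δ = arctan(0.99935) = 44.98°.
True thickness = vertical thickness × cos δ = 11.5 × cos 44.98° = 8.1 m.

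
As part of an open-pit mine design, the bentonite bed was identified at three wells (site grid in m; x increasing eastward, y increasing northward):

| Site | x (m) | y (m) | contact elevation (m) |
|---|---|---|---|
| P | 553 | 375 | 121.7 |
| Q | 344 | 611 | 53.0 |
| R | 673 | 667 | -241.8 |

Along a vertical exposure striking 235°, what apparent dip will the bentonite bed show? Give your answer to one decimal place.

48.8°

Two edge vectors: P→Q = (-209, 236, -68.7), P→R = (120, 292, -363.5).
Normal n = (P→Q) × (P→R) = (-65725.6, -84215.5, -89348).
So ∂z/∂x = −n_x/n_z = −0.73561 and ∂z/∂y = −n_y/n_z = −0.94256.
Unit vector along 235° is (sin 235°, cos 235°) = (-0.8192, -0.5736).
Slope in that direction = a·(-0.8192) + b·(-0.5736) = 1.14321.
Apparent dip = arctan|1.14321| = 48.8° (true dip is 50.1°, so apparent ≤ true as expected).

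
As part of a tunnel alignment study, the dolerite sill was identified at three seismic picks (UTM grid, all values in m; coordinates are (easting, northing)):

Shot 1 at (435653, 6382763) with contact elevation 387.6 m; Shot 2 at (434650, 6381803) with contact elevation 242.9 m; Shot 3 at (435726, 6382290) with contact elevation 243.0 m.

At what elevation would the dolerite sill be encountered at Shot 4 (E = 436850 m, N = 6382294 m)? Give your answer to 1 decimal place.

Let the plane be z = a·E + b·N + c.
Shot 2−Shot 1: −1003a − 960b = −144.7;  Shot 3−Shot 1: 73a − 473b = −144.6.
Solving gives a = −0.129243396, b = 0.285761590.
Then c = 387.6 − a·435653 − b·6382763 = −1767255.63.
At (436850, 6382294): z = −56460.0 + 1823814.5 − 1767255.63 = 98.9 m.

98.9 m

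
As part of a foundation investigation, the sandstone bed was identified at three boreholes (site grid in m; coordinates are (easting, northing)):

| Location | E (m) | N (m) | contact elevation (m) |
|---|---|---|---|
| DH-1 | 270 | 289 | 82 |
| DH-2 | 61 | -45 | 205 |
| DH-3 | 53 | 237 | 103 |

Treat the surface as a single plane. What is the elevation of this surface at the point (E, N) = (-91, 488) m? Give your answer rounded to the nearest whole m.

Two edge vectors: DH-1→DH-2 = (-209, -334, 123), DH-1→DH-3 = (-217, -52, 21).
Normal n = (DH-1→DH-2) × (DH-1→DH-3) = (-618, -22302, -61610).
So ∂z/∂E = −n_x/n_z = −0.01003 and ∂z/∂N = −n_y/n_z = −0.36199.
Intercept c from DH-1: 82 + 2.71 + 104.61 = 189.32.
At (-91, 488): z = 0.9 − 176.6 + 189.32 = 13.6 m.

14 m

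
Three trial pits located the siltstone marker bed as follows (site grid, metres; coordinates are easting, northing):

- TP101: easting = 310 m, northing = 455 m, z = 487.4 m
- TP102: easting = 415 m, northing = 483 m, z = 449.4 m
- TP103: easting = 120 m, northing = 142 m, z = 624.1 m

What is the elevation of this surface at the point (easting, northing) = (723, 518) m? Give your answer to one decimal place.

350.1 m

Two edge vectors: TP101→TP102 = (105, 28, -38), TP101→TP103 = (-190, -313, 136.7).
Normal n = (TP101→TP102) × (TP101→TP103) = (-8066.4, -7133.5, -27545).
So ∂z/∂easting = −n_x/n_z = −0.29284 and ∂z/∂northing = −n_y/n_z = −0.25898.
Intercept c from TP101: 487.4 + 90.78 + 117.83 = 696.02.
At (723, 518): z = −211.7 − 134.1 + 696.02 = 350.1 m.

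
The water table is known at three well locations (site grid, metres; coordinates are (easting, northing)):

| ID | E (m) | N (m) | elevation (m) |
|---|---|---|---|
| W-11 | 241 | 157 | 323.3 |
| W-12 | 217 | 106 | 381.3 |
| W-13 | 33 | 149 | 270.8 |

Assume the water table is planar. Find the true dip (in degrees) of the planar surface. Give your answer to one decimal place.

52.7°

Two edge vectors: W-11→W-12 = (-24, -51, 58), W-11→W-13 = (-208, -8, -52.5).
Normal n = (W-11→W-12) × (W-11→W-13) = (3141.5, -13324, -10416).
So ∂z/∂E = −n_x/n_z = 0.30160 and ∂z/∂N = −n_y/n_z = −1.27919.
Gradient magnitude |∇z| = √(a² + b²) = √(0.09096 + 1.63632) = 1.31426.
True dip = arctan(1.31426) = 52.7°, dipping toward NNW (azimuth ≈ 347°).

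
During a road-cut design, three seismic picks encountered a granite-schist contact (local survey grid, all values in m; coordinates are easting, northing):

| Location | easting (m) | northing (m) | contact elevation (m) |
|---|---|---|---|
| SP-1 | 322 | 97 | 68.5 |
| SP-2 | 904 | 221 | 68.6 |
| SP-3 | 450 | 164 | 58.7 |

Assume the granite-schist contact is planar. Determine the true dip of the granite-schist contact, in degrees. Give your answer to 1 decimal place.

14.2°

Let the plane be z = a·easting + b·northing + c.
SP-2−SP-1: 582a + 124b = 0.1;  SP-3−SP-1: 128a + 67b = −9.8.
Solving gives a = 0.05285, b = −0.24723.
Gradient magnitude |∇z| = √(a² + b²) = √(0.00279 + 0.06112) = 0.25281.
True dip = arctan(0.25281) = 14.2°, dipping toward NNW (azimuth ≈ 348°).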